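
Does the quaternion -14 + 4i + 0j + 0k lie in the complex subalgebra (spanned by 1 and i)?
Yes. The quaternion -14 + 4i has j- and k-coefficients y = z = 0, so it lies in the complex subalgebra spanned by 1 and i.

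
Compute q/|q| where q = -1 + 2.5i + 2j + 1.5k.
-0.2722 + 0.6804i + 0.5443j + 0.4082k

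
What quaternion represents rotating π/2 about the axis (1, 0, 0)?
0.7071 + 0.7071i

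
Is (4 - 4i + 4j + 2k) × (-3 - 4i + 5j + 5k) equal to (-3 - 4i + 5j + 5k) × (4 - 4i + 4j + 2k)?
No: pq = -58 + 6i + 20j + 10k ≠ -58 - 14i - 4j + 18k = qp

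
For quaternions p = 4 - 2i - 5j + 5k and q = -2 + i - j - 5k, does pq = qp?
No: pq = 14 + 38i + j - 23k ≠ 14 - 22i + 11j - 37k = qp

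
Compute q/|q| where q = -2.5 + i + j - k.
-0.822 + 0.3288i + 0.3288j - 0.3288k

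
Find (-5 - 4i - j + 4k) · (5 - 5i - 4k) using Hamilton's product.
-29 + 9i - 41j + 35k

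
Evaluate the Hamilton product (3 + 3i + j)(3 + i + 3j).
3 + 12i + 12j + 8k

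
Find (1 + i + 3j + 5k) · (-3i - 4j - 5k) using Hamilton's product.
40 + 2i - 14j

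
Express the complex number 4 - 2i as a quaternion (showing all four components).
4 - 2i + 0j + 0k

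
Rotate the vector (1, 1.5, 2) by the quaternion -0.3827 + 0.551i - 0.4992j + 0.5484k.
(1.677, -1.534, -1.443)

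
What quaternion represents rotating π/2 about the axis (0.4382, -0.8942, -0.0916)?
0.7071 + 0.3099i - 0.6323j - 0.0648k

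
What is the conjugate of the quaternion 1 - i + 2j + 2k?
1 + i - 2j - 2k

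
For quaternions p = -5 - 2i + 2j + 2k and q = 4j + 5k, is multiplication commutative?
No: pq = -18 + 2i - 10j - 33k ≠ -18 - 2i - 30j - 17k = qp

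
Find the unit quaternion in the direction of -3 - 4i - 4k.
-0.4685 - 0.6247i - 0.6247k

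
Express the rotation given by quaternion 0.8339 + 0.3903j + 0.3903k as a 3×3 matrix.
[[0.3907, -0.6509, 0.6509], [0.6509, 0.6953, 0.3047], [-0.6509, 0.3047, 0.6953]]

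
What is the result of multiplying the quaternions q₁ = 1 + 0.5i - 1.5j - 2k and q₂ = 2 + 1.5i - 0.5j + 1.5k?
3.5 - 0.75i - 7.25j - 0.5k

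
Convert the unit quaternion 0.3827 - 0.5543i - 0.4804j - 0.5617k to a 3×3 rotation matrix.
[[-0.0926, 0.9625, 0.255], [0.1026, -0.2455, 0.9639], [0.9904, 0.1154, -0.0761]]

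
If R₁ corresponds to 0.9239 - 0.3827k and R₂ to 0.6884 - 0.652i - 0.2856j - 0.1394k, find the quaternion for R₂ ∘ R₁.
0.5827 - 0.4931i - 0.5134j - 0.3922k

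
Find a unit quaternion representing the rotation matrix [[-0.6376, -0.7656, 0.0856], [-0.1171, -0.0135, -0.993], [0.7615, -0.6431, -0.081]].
-0.2588 - 0.338i + 0.6529j - 0.6265k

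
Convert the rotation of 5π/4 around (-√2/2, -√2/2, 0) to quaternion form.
-0.3827 - 0.6533i - 0.6533j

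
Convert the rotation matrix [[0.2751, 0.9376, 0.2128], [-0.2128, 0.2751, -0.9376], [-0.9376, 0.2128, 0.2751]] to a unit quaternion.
0.6755 + 0.4257i + 0.4257j - 0.4257k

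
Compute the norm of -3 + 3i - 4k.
√34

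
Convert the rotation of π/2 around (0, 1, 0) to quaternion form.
0.7071 + 0.7071j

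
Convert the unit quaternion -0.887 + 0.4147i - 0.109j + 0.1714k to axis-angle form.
axis = (0.8981, -0.236, 0.3712), θ = 305°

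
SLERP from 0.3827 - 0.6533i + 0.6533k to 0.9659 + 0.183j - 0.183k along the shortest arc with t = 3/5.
0.9081 - 0.3395i + 0.1344j + 0.2051k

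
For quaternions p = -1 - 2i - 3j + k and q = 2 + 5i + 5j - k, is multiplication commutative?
No: pq = 24 - 11i - 8j + 8k ≠ 24 - 7i - 14j - 2k = qp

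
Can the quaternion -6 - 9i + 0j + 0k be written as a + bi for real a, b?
Yes. The quaternion -6 - 9i has j- and k-coefficients y = z = 0, so it lies in the complex subalgebra spanned by 1 and i.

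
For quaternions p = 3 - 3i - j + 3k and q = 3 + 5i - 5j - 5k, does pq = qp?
No: pq = 34 + 26i - 18j + 14k ≠ 34 - 14i - 18j - 26k = qp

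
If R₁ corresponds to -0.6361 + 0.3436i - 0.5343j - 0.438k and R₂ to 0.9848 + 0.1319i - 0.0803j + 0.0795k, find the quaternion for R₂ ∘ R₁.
-0.6798 + 0.3321i - 0.39j - 0.5248k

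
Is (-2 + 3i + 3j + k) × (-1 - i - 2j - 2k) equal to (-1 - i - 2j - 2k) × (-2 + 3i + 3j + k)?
No: pq = 13 - 5i + 6j ≠ 13 + 3i - 4j + 6k = qp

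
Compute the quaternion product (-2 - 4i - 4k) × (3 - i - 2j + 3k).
2 - 18i + 20j - 10k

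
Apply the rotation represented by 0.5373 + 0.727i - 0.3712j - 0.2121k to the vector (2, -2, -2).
(3.307, 0.006, -1.031)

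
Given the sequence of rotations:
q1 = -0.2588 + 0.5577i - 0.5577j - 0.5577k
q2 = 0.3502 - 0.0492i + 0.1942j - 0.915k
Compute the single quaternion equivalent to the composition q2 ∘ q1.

q2 · q1 = -0.4652 - 0.4106i - 0.7833j - 0.0394k
-0.4652 - 0.4106i - 0.7833j - 0.0394k


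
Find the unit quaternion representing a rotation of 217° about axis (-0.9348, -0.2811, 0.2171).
-0.3173 - 0.8865i - 0.2666j + 0.2059k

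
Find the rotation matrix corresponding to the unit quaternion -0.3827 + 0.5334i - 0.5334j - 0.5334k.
[[-0.1381, -0.9773, -0.1608], [-0.1608, -0.1381, 0.9773], [-0.9773, 0.1608, -0.1381]]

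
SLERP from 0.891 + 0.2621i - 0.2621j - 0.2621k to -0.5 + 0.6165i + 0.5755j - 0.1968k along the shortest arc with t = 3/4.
0.6982 - 0.4334i - 0.5638j + 0.0823k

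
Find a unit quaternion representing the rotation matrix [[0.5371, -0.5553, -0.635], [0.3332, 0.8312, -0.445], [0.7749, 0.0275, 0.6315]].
0.866 + 0.1364i - 0.407j + 0.2565k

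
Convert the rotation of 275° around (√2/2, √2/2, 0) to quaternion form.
-0.7373 + 0.4777i + 0.4777j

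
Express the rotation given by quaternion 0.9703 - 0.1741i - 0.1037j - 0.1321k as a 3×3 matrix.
[[0.9436, 0.2925, -0.1552], [-0.2202, 0.9045, 0.3653], [0.2472, -0.3105, 0.9179]]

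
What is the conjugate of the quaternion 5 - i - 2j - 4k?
5 + i + 2j + 4k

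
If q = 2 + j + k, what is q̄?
2 - j - k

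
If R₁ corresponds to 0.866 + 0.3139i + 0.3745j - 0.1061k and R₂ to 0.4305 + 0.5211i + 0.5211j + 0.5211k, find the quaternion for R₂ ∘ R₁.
0.0694 + 0.336i + 0.8314j + 0.4372k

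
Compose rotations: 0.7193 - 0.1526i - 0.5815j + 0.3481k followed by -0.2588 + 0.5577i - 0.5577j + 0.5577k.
-0.6195 + 0.5708i - 0.5299j - 0.0983k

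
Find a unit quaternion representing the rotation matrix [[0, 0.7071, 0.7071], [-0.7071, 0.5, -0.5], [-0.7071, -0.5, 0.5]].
0.7071 + 0.5j - 0.5k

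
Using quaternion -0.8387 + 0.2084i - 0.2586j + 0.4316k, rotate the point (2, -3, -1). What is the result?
(-1.475, -3.412, 0.431)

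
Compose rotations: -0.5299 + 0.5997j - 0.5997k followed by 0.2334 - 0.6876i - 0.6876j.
0.2887 + 0.7767i + 0.092j - 0.5523k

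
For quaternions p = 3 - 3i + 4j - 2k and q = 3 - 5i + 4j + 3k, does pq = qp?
No: pq = -16 - 4i + 43j + 11k ≠ -16 - 44i + 5j - 5k = qp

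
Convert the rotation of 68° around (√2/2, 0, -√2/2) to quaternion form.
0.829 + 0.3954i - 0.3954k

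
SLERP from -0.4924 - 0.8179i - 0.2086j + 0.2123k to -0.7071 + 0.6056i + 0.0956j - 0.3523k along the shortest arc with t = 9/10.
0.6105 - 0.6918i - 0.12j + 0.3665k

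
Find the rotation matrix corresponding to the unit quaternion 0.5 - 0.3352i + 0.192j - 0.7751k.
[[-0.2753, 0.6464, 0.7116], [-0.9038, -0.4263, 0.0376], [0.3276, -0.6328, 0.7016]]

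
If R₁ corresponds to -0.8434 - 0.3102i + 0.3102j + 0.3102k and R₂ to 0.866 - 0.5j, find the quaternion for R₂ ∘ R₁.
-0.5753 - 0.4237i + 0.6903j + 0.1135k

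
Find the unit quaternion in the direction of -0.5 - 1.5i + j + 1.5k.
-0.2085 - 0.6255i + 0.417j + 0.6255k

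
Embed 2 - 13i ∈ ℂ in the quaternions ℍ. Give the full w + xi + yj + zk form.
2 - 13i + 0j + 0k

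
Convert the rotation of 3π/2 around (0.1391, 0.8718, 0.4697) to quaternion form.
-0.7071 + 0.0984i + 0.6165j + 0.3321k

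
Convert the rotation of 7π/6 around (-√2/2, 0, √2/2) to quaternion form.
-0.2588 - 0.683i + 0.683k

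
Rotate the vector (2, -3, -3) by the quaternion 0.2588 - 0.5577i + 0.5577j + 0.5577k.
(3.244, -2.667, -2.089)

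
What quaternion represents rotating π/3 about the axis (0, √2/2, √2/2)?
0.866 + 0.3536j + 0.3536k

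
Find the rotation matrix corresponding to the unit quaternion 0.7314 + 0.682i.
[[1, 0, 0], [0, 0.0698, -0.9976], [0, 0.9976, 0.0698]]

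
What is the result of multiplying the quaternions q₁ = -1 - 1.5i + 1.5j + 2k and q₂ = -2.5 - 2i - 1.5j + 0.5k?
0.75 + 9.5i - 5.5j - 0.25k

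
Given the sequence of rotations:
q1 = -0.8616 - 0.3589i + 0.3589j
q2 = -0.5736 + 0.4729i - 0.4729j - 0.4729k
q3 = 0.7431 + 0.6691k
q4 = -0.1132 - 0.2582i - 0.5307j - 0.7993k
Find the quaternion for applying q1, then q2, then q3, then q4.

q2 · q1 = 0.8337 - 0.0319i + 0.3713j + 0.4075k
q3 · q2 · q1 = 0.3469 - 0.2721i + 0.2546j + 0.8606k
q4 · q3 · q2 · q1 = 0.7135 - 0.312i + 0.2268j - 0.5848k
0.7135 - 0.312i + 0.2268j - 0.5848k


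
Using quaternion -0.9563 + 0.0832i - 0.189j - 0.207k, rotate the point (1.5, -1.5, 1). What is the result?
(2.232, -0.567, 0.442)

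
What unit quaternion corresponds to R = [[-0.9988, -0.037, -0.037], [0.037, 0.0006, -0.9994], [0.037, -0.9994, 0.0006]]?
0.0262 - 0.7069j + 0.7069k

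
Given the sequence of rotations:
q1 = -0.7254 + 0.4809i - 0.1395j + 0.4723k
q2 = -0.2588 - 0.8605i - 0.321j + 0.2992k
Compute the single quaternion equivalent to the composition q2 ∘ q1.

q2 · q1 = 0.4155 + 0.3899i + 0.8193j - 0.0649k
0.4155 + 0.3899i + 0.8193j - 0.0649k


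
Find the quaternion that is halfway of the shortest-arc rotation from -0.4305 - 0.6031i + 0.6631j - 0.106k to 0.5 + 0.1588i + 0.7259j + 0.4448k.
0.0464 - 0.2964i + 0.9268j + 0.2261k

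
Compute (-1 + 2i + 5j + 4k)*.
-1 - 2i - 5j - 4k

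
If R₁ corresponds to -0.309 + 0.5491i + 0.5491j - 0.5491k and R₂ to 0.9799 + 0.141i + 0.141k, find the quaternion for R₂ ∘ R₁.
-0.3028 + 0.4171i + 0.6929j - 0.5042k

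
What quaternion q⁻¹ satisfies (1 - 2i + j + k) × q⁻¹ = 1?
0.1429 + 0.2857i - 0.1429j - 0.1429k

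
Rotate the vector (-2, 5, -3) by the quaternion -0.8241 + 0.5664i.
(-2, -1.009, -5.743)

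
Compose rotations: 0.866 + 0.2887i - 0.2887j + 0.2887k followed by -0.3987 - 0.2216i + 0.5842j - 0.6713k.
0.0812 - 0.3322i + 0.4912j - 0.8011k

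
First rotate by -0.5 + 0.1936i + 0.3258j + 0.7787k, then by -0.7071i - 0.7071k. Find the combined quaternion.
0.6875 + 0.5839i + 0.4137j + 0.1232k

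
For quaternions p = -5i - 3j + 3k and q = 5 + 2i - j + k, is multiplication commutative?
No: pq = 4 - 25i - 4j + 26k ≠ 4 - 25i - 26j + 4k = qp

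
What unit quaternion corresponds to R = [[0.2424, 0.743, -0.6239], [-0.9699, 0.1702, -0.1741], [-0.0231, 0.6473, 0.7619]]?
0.7373 + 0.2785i - 0.2037j - 0.5808k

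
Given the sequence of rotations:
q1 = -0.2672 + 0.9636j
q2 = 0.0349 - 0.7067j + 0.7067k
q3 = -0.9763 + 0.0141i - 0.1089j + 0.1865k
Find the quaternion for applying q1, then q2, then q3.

q2 · q1 = 0.6717 - 0.681i + 0.2225j - 0.1888k
q3 · q2 · q1 = -0.5867 + 0.6534i - 0.4147j + 0.2386k
-0.5867 + 0.6534i - 0.4147j + 0.2386k


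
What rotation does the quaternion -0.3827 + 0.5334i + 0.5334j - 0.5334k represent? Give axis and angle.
axis = (√3/3, √3/3, -√3/3), θ = 5π/4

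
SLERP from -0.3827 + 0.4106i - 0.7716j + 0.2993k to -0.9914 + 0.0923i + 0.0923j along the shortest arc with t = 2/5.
-0.7666 + 0.338i - 0.5027j + 0.2128k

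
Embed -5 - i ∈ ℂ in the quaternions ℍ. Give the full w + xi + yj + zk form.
-5 - i + 0j + 0k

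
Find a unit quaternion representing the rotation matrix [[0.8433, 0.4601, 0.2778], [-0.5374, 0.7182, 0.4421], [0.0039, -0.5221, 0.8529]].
0.9239 - 0.2609i + 0.0741j - 0.2699k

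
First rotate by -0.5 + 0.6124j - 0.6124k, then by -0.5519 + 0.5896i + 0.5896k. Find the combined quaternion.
0.637 - 0.6559i + 0.0231j + 0.4043k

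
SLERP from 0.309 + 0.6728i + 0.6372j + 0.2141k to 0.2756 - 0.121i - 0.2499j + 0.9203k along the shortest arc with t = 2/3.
0.3859 + 0.2254i + 0.0981j + 0.8892k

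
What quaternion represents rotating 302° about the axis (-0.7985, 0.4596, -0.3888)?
-0.8746 - 0.3871i + 0.2228j - 0.1885k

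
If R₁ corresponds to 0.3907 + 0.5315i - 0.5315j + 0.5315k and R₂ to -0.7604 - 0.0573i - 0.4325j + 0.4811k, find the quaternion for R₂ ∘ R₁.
-0.7522 - 0.4007i + 0.5213j + 0.0441k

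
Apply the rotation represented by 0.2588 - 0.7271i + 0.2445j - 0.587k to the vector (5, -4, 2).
(3.124, -0.132, 5.935)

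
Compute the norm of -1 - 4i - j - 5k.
√43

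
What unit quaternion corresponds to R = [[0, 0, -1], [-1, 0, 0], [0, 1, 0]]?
-0.5 - 0.5i + 0.5j + 0.5k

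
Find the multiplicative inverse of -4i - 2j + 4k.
0.1111i + 0.0556j - 0.1111k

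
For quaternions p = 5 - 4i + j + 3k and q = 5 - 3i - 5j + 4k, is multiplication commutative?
No: pq = 6 - 16i - 13j + 58k ≠ 6 - 54i - 27j + 12k = qp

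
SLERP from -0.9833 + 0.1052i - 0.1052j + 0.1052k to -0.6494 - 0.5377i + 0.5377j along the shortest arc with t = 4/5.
-0.7885 - 0.4345i + 0.4345j + 0.025k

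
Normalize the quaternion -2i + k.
-0.8944i + 0.4472k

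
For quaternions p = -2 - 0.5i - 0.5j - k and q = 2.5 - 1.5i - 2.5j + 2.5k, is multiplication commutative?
No: pq = -4.5 - 2i + 6.5j - 7k ≠ -4.5 + 5.5i + j - 8k = qp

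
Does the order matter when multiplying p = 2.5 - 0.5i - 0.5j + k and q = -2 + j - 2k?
Yes: pq = -2.5 + i + 2.5j - 7.5k ≠ -2.5 + i + 4.5j - 6.5k = qp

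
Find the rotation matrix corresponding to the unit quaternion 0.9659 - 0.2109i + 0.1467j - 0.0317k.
[[0.9549, -0.0006, 0.2968], [-0.1231, 0.909, 0.3981], [-0.27, -0.4167, 0.868]]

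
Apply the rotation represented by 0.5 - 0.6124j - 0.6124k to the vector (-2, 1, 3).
(-0.225, 3.725, 0.275)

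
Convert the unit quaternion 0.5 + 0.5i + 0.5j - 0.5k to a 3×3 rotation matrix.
[[0, 1, 0], [0, 0, -1], [-1, 0, 0]]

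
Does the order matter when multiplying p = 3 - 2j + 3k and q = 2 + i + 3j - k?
Yes: pq = 15 - 4i + 8j + 5k ≠ 15 + 10i + 2j + k = qp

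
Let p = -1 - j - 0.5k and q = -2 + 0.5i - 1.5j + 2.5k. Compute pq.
1.75 - 3.75i + 3.25j - k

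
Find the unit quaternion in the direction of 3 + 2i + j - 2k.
0.7071 + 0.4714i + 0.2357j - 0.4714k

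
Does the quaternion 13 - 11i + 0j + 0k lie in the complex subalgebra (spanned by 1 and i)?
Yes. The quaternion 13 - 11i has j- and k-coefficients y = z = 0, so it lies in the complex subalgebra spanned by 1 and i.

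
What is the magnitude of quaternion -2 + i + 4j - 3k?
√30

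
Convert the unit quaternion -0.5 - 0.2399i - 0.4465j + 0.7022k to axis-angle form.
axis = (-0.277, -0.5156, 0.8108), θ = 4π/3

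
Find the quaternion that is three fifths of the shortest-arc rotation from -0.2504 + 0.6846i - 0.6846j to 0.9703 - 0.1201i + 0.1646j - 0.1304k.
-0.7911 + 0.4122i - 0.4429j + 0.0901k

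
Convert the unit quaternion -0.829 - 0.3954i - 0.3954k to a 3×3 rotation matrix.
[[0.6873, -0.6556, 0.3127], [0.6556, 0.3746, -0.6556], [0.3127, 0.6556, 0.6873]]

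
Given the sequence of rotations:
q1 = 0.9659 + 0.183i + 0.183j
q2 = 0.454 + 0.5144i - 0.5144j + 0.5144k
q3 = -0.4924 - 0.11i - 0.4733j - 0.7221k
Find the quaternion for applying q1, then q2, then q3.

q2 · q1 = 0.4385 + 0.4858i - 0.3196j + 0.6851k
q3 · q2 · q1 = 0.181 - 0.8425i - 0.3256j - 0.3889k
0.181 - 0.8425i - 0.3256j - 0.3889k


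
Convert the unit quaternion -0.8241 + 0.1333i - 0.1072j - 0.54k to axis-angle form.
axis = (0.2353, -0.1893, -0.9533), θ = 291°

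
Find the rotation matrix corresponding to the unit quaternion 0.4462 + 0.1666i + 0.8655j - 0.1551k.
[[-0.5463, 0.4268, 0.7207], [0.15, 0.8964, -0.4172], [-0.8241, -0.1198, -0.5537]]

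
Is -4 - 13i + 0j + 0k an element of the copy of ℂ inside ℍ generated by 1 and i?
Yes. The quaternion -4 - 13i has j- and k-coefficients y = z = 0, so it lies in the complex subalgebra spanned by 1 and i.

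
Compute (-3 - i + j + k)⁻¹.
-0.25 + 0.0833i - 0.0833j - 0.0833k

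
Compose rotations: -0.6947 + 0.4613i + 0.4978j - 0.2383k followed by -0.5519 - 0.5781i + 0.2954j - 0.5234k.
0.3783 + 0.3372i - 0.8592j + 0.0711k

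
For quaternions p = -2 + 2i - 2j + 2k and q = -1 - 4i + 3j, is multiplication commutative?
No: pq = 16 - 12j - 4k ≠ 16 + 12i + 4j = qp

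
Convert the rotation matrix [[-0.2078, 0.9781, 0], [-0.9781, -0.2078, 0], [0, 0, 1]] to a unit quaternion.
0.6294 - 0.7771k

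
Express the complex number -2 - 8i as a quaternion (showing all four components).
-2 - 8i + 0j + 0k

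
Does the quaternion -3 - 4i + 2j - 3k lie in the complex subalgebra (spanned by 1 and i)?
No. The quaternion -3 - 4i + 2j - 3k has j-coefficient y = 2 and k-coefficient z = -3, not both zero, so it does not lie in the complex subalgebra spanned by 1 and i.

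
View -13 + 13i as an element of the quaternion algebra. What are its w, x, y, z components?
-13 + 13i + 0j + 0k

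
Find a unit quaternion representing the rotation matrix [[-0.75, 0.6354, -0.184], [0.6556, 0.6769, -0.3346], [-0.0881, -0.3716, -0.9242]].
-0.0262 + 0.3526i + 0.9153j - 0.1929k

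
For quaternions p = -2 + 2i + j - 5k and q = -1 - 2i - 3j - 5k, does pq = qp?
No: pq = -16 - 18i + 25j + 11k ≠ -16 + 22i - 15j + 19k = qp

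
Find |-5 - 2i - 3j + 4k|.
√54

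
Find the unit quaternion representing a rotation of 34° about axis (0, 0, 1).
0.9563 + 0.2924k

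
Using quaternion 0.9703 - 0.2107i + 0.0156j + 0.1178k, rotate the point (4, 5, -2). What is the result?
(2.75, 4.48, -4.167)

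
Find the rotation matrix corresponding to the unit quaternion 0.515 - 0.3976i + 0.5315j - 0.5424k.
[[-0.1534, 0.136, 0.9788], [-0.9813, 0.0954, -0.167], [-0.1161, -0.9861, 0.1188]]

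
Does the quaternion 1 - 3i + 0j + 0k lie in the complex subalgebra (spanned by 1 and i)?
Yes. The quaternion 1 - 3i has j- and k-coefficients y = z = 0, so it lies in the complex subalgebra spanned by 1 and i.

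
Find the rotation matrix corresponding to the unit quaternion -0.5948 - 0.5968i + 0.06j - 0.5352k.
[[0.4199, -0.7083, 0.5674], [0.5651, -0.2852, -0.7742], [0.7102, 0.6457, 0.2805]]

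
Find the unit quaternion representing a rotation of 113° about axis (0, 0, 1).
0.5519 + 0.8339k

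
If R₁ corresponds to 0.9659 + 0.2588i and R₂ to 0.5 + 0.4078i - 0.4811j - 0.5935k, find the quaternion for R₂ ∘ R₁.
0.3774 + 0.5233i - 0.6183j - 0.4488k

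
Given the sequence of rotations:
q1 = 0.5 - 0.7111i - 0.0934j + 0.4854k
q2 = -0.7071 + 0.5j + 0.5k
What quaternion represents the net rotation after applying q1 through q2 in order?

q2 · q1 = -0.5495 + 0.7922i - 0.0395j + 0.2623k
-0.5495 + 0.7922i - 0.0395j + 0.2623k


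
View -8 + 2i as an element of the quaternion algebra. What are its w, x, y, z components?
-8 + 2i + 0j + 0k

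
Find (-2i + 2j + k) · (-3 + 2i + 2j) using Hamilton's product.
4i - 4j - 11k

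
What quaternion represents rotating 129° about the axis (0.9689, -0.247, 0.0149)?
0.4305 + 0.8745i - 0.2229j + 0.0134k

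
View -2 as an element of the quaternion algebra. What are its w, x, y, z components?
-2 + 0i + 0j + 0k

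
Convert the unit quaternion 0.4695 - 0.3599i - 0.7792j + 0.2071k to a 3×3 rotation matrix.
[[-0.3001, 0.3664, -0.8807], [0.7553, 0.6552, 0.0152], [0.5826, -0.6607, -0.4734]]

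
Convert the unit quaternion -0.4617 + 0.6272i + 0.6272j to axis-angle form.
axis = (√2/2, √2/2, 0), θ = 235°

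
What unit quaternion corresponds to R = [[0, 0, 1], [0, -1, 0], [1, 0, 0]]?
0.7071i + 0.7071k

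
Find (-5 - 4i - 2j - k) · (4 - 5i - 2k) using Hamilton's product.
-42 + 13i - 11j - 4k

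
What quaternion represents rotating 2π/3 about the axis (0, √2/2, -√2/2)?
0.5 + 0.6124j - 0.6124k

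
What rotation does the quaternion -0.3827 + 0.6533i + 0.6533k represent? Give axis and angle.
axis = (√2/2, 0, √2/2), θ = 5π/4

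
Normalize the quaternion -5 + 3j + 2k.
-0.8111 + 0.4867j + 0.3244k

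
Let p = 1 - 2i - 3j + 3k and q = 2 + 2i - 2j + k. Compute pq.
-3 + i + 17k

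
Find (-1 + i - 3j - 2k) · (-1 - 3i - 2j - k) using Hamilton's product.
-4 + i + 12j - 8k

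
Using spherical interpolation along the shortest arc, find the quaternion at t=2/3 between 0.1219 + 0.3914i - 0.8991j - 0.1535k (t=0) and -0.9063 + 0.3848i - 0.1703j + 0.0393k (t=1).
-0.6798 + 0.4892i - 0.5451j - 0.0376k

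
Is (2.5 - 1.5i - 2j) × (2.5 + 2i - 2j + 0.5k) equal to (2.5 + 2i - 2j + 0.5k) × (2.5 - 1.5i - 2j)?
No: pq = 5.25 + 0.25i - 9.25j + 8.25k ≠ 5.25 + 2.25i - 10.75j - 5.75k = qp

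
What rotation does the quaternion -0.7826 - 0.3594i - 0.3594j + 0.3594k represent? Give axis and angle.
axis = (-√3/3, -√3/3, √3/3), θ = 283°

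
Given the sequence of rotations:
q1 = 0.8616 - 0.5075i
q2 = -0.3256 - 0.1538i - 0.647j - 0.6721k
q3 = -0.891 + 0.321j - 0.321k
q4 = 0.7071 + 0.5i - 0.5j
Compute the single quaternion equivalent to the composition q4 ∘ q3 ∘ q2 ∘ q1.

q2 · q1 = -0.3586 + 0.0327i - 0.2164j - 0.9074k
q3 · q2 · q1 = 0.0977 - 0.3899i + 0.0672j + 0.9131k
q4 · q3 · q2 · q1 = 0.2976 - 0.6834i - 0.4579j + 0.4843k
0.2976 - 0.6834i - 0.4579j + 0.4843k


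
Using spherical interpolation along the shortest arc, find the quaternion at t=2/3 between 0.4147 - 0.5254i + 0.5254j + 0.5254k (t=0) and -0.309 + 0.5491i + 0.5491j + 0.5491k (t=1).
-0.0625 + 0.2082i + 0.6902j + 0.6902k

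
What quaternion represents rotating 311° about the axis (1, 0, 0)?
-0.91 + 0.4147i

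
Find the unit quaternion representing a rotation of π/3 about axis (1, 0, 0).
0.866 + 0.5i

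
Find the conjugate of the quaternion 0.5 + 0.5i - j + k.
0.5 - 0.5i + j - k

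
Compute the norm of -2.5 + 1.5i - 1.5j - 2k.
3.841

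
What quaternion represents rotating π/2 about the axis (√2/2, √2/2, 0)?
0.7071 + 0.5i + 0.5j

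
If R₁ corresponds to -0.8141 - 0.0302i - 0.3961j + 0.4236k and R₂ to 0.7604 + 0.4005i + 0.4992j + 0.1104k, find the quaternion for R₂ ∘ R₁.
-0.456 - 0.0938i - 0.8806j + 0.0887k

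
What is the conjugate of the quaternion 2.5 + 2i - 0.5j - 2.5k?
2.5 - 2i + 0.5j + 2.5k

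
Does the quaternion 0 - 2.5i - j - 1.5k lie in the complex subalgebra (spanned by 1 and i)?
No. The quaternion -2.5i - j - 1.5k has j-coefficient y = -1 and k-coefficient z = -1.5, not both zero, so it does not lie in the complex subalgebra spanned by 1 and i.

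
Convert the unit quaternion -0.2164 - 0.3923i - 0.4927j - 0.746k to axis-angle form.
axis = (-0.4018, -0.5047, -0.7641), θ = 205°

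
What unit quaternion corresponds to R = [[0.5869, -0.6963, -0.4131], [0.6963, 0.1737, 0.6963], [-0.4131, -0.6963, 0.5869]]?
0.7661 - 0.4545i + 0.4545k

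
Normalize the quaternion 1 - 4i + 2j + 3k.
0.1826 - 0.7303i + 0.3651j + 0.5477k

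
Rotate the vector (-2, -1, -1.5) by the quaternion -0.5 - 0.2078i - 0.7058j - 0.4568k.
(-0.353, -2.652, 0.303)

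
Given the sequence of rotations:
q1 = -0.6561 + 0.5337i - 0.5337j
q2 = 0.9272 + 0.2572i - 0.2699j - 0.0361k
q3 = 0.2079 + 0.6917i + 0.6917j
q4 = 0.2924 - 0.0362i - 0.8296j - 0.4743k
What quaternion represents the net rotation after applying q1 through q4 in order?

q2 · q1 = -0.8896 + 0.3068i - 0.337j + 0.0305k
q3 · q2 · q1 = -0.1641 - 0.5305i - 0.7065j - 0.439k
q4 · q3 · q2 · q1 = -0.8615 - 0.1201i + 0.1653j - 0.4651k
-0.8615 - 0.1201i + 0.1653j - 0.4651k


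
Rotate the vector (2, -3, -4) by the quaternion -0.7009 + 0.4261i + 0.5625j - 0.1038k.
(3.198, -2.518, 3.526)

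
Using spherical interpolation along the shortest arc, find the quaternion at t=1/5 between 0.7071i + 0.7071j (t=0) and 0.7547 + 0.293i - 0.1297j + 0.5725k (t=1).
0.218 + 0.7384i + 0.6163j + 0.1654k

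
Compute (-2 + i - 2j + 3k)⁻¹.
-0.1111 - 0.0556i + 0.1111j - 0.1667k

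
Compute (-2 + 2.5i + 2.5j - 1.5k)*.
-2 - 2.5i - 2.5j + 1.5k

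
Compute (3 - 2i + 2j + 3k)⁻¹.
0.1154 + 0.0769i - 0.0769j - 0.1154k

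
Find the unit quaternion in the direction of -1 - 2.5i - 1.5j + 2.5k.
-0.252 - 0.6299i - 0.378j + 0.6299k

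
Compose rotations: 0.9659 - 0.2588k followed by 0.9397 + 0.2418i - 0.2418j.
0.9077 + 0.2961i - 0.171j - 0.2432k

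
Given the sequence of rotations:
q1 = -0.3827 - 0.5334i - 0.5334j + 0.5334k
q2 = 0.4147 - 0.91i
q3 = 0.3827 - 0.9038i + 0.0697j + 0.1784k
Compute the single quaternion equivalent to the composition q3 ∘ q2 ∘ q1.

q2 · q1 = -0.6441 + 0.1271i + 0.2642j + 0.7066k
q3 · q2 · q1 = -0.2761 + 0.6329i + 0.7175j - 0.0921k
-0.2761 + 0.6329i + 0.7175j - 0.0921k


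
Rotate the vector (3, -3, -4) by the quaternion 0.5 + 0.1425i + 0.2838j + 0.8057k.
(-1.257, 2.417, -5.155)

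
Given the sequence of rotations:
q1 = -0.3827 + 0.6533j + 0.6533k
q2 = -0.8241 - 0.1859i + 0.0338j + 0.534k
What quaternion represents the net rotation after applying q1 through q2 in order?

q2 · q1 = -0.0556 - 0.2556i - 0.4299j - 0.8642k
-0.0556 - 0.2556i - 0.4299j - 0.8642k


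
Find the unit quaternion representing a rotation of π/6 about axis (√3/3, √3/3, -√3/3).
0.9659 + 0.1494i + 0.1494j - 0.1494k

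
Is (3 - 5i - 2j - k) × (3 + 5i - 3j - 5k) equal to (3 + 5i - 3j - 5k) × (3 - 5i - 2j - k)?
No: pq = 23 + 7i - 45j + 7k ≠ 23 - 7i + 15j - 43k = qp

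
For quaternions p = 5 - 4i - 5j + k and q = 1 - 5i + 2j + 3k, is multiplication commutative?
No: pq = -8 - 46i + 12j - 17k ≠ -8 - 12i - 2j + 49k = qp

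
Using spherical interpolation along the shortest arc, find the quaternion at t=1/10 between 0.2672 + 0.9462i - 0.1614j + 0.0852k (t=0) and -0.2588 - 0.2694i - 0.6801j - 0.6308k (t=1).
0.2901 + 0.9403i - 0.0627j + 0.1663k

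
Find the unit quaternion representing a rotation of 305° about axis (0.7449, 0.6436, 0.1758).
-0.887 + 0.344i + 0.2972j + 0.0812k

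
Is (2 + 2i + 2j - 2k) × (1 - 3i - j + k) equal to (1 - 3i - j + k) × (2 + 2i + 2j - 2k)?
No: pq = 12 - 4i + 4j + 4k ≠ 12 - 4i - 4j - 4k = qp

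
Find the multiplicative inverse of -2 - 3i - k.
-0.1429 + 0.2143i + 0.0714k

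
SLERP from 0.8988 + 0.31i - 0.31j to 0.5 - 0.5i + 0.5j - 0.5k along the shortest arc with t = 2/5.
0.9605 - 0.0365i + 0.0365j - 0.2735k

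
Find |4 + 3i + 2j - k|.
√30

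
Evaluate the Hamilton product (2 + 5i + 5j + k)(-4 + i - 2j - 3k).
-31i - 8j - 25k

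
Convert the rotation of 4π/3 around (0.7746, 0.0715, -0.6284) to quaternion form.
-0.5 + 0.6708i + 0.0619j - 0.5442k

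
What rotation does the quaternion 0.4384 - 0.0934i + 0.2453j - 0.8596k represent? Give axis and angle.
axis = (-0.1039, 0.2729, -0.9564), θ = 128°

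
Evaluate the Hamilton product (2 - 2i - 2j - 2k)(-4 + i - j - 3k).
-14 + 14i - 2j + 6k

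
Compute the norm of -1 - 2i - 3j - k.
√15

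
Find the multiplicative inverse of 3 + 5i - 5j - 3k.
0.0441 - 0.0735i + 0.0735j + 0.0441k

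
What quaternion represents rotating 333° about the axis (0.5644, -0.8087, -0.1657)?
-0.9724 + 0.1318i - 0.1888j - 0.0387k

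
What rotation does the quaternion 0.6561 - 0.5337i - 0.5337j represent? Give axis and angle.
axis = (-√2/2, -√2/2, 0), θ = 98°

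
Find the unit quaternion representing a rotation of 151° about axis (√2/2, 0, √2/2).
0.2504 + 0.6846i + 0.6846k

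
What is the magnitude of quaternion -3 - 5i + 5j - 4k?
√75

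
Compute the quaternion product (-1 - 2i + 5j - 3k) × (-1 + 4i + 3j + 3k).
3 + 22i - 14j - 26k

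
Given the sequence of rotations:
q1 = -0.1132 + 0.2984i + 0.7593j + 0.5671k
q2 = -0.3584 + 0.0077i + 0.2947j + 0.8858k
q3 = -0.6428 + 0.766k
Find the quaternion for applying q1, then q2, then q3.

q2 · q1 = -0.6878 - 0.6133i - 0.0455j - 0.3856k
q3 · q2 · q1 = 0.7375 + 0.4291i - 0.4405j - 0.279k
0.7375 + 0.4291i - 0.4405j - 0.279k


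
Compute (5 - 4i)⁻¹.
0.122 + 0.0976i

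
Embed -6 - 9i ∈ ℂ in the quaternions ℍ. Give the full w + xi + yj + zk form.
-6 - 9i + 0j + 0k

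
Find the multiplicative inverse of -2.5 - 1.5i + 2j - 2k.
-0.1515 + 0.0909i - 0.1212j + 0.1212k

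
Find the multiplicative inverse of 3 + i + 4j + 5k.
0.0588 - 0.0196i - 0.0784j - 0.098k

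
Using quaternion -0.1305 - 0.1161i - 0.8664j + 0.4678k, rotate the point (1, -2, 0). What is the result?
(-1.586, -0.992, 1.226)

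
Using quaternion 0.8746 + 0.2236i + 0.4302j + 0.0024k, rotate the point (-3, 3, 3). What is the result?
(0.936, 0.943, 5.023)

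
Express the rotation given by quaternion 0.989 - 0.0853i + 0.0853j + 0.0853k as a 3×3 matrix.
[[0.9709, -0.1833, 0.1542], [0.1542, 0.9709, 0.1833], [-0.1833, -0.1542, 0.9709]]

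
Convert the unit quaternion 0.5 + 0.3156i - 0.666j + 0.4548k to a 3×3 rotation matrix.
[[-0.3008, -0.8752, -0.3789], [0.0344, 0.3871, -0.9214], [0.9531, -0.2902, -0.0863]]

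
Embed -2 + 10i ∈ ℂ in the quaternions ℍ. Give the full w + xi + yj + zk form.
-2 + 10i + 0j + 0k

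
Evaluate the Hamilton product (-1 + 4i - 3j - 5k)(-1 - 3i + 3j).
22 + 14i + 15j + 8k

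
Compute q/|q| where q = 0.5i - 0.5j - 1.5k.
0.3015i - 0.3015j - 0.9045k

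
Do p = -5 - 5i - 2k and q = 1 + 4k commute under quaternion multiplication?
No: pq = 3 - 5i + 20j - 22k ≠ 3 - 5i - 20j - 22k = qp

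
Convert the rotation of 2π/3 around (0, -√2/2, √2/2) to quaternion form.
0.5 - 0.6124j + 0.6124k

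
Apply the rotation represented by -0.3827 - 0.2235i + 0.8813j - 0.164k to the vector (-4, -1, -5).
(5.954, 2.528, 0.393)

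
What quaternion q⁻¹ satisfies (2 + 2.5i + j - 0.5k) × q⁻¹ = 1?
0.1739 - 0.2174i - 0.087j + 0.0435k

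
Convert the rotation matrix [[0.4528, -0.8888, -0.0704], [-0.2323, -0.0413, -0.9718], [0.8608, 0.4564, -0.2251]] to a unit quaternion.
0.5446 + 0.6556i - 0.4275j + 0.3014k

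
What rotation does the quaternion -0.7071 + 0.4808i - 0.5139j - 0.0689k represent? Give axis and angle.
axis = (0.6799, -0.7268, -0.0974), θ = 3π/2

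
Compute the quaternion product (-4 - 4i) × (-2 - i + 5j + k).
4 + 12i - 16j - 24k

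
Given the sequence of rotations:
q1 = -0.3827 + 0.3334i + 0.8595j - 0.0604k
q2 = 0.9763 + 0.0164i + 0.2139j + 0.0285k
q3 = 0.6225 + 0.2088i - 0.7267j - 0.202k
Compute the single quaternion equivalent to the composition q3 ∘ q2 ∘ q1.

q2 · q1 = -0.5612 + 0.2818i + 0.7678j - 0.1271k
q3 · q2 · q1 = 0.1241 + 0.3057i + 0.8554j + 0.3993k
0.1241 + 0.3057i + 0.8554j + 0.3993k


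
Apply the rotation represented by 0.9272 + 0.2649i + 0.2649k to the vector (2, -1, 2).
(2.491, -0.719, 1.509)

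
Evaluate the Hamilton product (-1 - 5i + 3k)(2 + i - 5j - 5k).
18 + 4i - 17j + 36k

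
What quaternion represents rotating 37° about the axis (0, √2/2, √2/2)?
0.9483 + 0.2244j + 0.2244k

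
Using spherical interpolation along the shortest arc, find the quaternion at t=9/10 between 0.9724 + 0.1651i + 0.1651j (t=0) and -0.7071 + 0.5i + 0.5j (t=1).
0.7755 - 0.4464i - 0.4464j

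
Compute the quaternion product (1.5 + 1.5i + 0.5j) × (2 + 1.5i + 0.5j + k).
0.5 + 5.75i + 0.25j + 1.5k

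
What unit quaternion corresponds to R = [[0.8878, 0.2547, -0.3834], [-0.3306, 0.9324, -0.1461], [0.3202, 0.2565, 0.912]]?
0.9659 + 0.1042i - 0.1821j - 0.1515k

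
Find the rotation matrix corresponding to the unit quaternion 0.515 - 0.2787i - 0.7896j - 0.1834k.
[[-0.3142, 0.629, -0.7111], [0.2512, 0.7774, 0.5767], [0.9155, 0.0026, -0.4023]]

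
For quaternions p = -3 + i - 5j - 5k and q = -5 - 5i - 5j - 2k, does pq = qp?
No: pq = -15 - 5i + 67j + k ≠ -15 + 25i + 13j + 61k = qp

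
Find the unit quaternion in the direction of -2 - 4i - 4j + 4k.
-0.2774 - 0.5547i - 0.5547j + 0.5547k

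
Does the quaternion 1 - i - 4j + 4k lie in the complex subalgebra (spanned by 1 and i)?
No. The quaternion 1 - i - 4j + 4k has j-coefficient y = -4 and k-coefficient z = 4, not both zero, so it does not lie in the complex subalgebra spanned by 1 and i.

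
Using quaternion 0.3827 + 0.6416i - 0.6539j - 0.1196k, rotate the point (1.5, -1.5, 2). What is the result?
(-0.012, -2.287, -1.808)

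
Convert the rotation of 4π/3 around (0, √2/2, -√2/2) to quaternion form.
-0.5 + 0.6124j - 0.6124k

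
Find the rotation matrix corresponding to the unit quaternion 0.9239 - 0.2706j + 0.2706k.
[[0.7071, -0.5, -0.5], [0.5, 0.8536, -0.1464], [0.5, -0.1464, 0.8536]]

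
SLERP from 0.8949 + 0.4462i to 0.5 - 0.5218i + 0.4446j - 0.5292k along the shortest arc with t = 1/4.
0.9488 + 0.2108i + 0.1512j - 0.18k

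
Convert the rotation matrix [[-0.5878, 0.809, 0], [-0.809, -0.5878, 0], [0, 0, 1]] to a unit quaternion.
-0.454 + 0.891k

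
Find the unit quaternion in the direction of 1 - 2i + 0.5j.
0.4364 - 0.8729i + 0.2182j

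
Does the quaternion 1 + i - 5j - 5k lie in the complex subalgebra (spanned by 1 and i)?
No. The quaternion 1 + i - 5j - 5k has j-coefficient y = -5 and k-coefficient z = -5, not both zero, so it does not lie in the complex subalgebra spanned by 1 and i.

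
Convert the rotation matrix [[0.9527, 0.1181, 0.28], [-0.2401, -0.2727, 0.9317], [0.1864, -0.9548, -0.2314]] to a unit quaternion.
0.6018 - 0.7837i + 0.0389j - 0.1488k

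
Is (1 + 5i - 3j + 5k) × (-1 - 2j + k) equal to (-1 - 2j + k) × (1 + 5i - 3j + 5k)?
No: pq = -12 + 2i - 4j - 14k ≠ -12 - 12i + 6j + 6k = qp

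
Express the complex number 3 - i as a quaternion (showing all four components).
3 - i + 0j + 0k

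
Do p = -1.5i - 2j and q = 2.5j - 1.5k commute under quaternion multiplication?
No: pq = 5 + 3i - 2.25j - 3.75k ≠ 5 - 3i + 2.25j + 3.75k = qp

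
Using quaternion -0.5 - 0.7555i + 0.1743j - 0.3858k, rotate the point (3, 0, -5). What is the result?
(-0.119, 4.817, 3.283)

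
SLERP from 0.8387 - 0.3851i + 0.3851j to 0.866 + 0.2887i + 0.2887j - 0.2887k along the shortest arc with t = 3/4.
0.908 + 0.1206i + 0.3316j - 0.2261k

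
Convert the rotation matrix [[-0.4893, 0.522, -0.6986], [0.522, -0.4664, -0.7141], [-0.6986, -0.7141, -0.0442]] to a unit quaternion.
-0.5053i - 0.5165j + 0.6913k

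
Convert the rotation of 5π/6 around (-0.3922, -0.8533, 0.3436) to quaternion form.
0.2588 - 0.3788i - 0.8242j + 0.3319k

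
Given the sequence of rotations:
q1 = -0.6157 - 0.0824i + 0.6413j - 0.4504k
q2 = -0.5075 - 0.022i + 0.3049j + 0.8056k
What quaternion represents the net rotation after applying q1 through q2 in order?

q2 · q1 = 0.478 - 0.5986i - 0.5895j - 0.2564k
0.478 - 0.5986i - 0.5895j - 0.2564k


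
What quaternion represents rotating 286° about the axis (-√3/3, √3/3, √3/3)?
-0.7986 - 0.3475i + 0.3475j + 0.3475k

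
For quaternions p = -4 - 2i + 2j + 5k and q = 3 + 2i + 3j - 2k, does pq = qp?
No: pq = -4 - 33i + 13k ≠ -4 + 5i - 12j + 33k = qp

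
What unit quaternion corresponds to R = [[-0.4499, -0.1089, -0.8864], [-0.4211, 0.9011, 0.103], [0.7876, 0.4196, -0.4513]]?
-0.5 - 0.1583i + 0.837j + 0.1561k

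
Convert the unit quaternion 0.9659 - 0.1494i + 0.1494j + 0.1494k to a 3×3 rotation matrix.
[[0.9107, -0.3333, 0.244], [0.244, 0.9107, 0.3333], [-0.3333, -0.244, 0.9107]]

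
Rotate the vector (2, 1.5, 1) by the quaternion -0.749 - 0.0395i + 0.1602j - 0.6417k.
(-1.4, 1.892, 1.307)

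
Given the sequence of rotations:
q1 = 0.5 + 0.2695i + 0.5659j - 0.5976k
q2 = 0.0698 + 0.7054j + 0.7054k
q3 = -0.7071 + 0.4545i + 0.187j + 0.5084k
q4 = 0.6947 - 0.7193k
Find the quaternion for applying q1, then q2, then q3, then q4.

q2 · q1 = 0.0573 - 0.8019i + 0.5823j + 0.1209k
q3 · q2 · q1 = 0.1536 + 0.3196i - 0.8637j + 0.3583k
q4 · q3 · q2 · q1 = 0.3644 - 0.3992i - 0.8299j + 0.1384k
0.3644 - 0.3992i - 0.8299j + 0.1384k


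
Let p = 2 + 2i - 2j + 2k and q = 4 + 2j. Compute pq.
12 + 4i - 4j + 12k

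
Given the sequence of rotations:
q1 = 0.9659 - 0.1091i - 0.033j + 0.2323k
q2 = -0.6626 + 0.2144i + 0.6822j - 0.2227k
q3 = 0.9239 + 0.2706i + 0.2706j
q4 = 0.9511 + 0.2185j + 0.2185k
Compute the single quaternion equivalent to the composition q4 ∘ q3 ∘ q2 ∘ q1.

q2 · q1 = -0.5424 + 0.4305i + 0.6553j - 0.3017k
q3 · q2 · q1 = -0.7949 + 0.1693i + 0.5403j - 0.2179k
q4 · q3 · q2 · q1 = -0.8265 - 0.0046i + 0.3772j - 0.4179k
-0.8265 - 0.0046i + 0.3772j - 0.4179k


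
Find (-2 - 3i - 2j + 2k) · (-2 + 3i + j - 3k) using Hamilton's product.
21 + 4i - j + 5k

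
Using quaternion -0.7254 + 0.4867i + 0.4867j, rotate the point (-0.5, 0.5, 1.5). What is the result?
(-1.085, 1.085, -0.627)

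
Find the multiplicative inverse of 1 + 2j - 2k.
0.1111 - 0.2222j + 0.2222k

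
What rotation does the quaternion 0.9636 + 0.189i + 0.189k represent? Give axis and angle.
axis = (√2/2, 0, √2/2), θ = 31°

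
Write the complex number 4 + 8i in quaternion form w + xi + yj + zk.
4 + 8i + 0j + 0k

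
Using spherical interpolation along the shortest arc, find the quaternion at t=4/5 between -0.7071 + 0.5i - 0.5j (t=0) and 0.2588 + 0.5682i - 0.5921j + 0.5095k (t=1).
0.0485 + 0.6218i - 0.6427j + 0.445k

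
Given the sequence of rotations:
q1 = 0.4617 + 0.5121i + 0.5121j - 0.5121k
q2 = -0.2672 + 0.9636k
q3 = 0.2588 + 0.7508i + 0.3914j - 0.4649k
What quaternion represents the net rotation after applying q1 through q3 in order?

q2 · q1 = 0.3701 - 0.6303i + 0.3566j + 0.5817k
q3 · q2 · q1 = 0.6999 + 0.5082i + 0.0934j + 0.4929k
0.6999 + 0.5082i + 0.0934j + 0.4929k


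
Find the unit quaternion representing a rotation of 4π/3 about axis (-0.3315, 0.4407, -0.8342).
-0.5 - 0.2871i + 0.3817j - 0.7224k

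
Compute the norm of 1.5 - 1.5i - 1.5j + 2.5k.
√13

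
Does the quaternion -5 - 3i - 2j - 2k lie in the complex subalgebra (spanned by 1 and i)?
No. The quaternion -5 - 3i - 2j - 2k has j-coefficient y = -2 and k-coefficient z = -2, not both zero, so it does not lie in the complex subalgebra spanned by 1 and i.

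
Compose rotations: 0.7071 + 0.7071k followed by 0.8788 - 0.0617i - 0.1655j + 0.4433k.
0.3079 - 0.1607i - 0.0734j + 0.9349k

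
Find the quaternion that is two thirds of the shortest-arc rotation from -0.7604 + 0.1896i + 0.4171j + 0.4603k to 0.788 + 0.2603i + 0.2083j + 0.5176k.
-0.9696 - 0.1243i + 0.0185j - 0.2102k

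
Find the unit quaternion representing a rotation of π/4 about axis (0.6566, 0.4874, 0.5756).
0.9239 + 0.2513i + 0.1865j + 0.2203k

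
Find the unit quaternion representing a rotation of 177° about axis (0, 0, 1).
0.0262 + 0.9997k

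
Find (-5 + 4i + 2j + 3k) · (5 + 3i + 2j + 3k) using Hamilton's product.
-50 + 5i - 3j + 2k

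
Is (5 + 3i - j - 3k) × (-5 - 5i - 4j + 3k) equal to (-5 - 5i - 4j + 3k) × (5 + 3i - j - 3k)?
No: pq = -5 - 55i - 9j + 13k ≠ -5 - 25i - 21j + 47k = qp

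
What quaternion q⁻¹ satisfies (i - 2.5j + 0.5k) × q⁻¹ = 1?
-0.1333i + 0.3333j - 0.0667k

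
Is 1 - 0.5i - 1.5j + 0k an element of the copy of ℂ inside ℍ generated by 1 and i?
No. The quaternion 1 - 0.5i - 1.5j has j-coefficient y = -1.5 and k-coefficient z = 0, not both zero, so it does not lie in the complex subalgebra spanned by 1 and i.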